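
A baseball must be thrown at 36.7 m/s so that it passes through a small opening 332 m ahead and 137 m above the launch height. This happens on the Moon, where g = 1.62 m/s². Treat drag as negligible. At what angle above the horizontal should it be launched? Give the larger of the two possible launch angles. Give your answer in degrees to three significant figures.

Trajectory: y = x tanθ − g x² (1 + tan²θ)/(2v₀²). With x = 332, y = 137, v₀ = 36.7, g = 1.62:
66.29 tan²θ − 332 tanθ + (203.3) = 0.
tanθ = [332 ± √(332² − 4 × 66.29 × (203.3))] / (2 × 66.29) = (332 ± 237.3) / 132.6, giving tanθ = 0.7141 or 4.294.
θ = 35.53° or 76.89°; the larger is 76.89°.

76.9°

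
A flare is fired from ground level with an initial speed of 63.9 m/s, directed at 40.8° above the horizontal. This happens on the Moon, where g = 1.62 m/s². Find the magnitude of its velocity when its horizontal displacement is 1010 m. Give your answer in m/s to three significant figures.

Horizontal component vₓ = 63.90 cos 40.8° = 48.37 m/s; vertical v_y0 = 63.90 sin 40.8° = 41.75 m/s.
Time to reach x = 1010 m: t = x/vₓ = 1010/48.37 = 20.88 s.
Vertical velocity there: v_y = v_y0 − g t = 41.75 − 1.62 × 20.88 = 7.928 m/s.
Speed: √(vₓ² + v_y²) = √(48.37² + 7.928²) = 49.02 m/s.

49.0 m/s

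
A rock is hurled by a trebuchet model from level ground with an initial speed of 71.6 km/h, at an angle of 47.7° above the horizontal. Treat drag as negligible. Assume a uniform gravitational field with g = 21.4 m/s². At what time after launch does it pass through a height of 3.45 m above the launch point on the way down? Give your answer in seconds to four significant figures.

1.075 s

Convert: 71.6 km/h = 71.6/3.6 = 19.89 m/s.
Components: vₓ = 19.89 cos 47.7° = 13.39 m/s, v_y0 = 19.89 sin 47.7° = 14.71 m/s.
Require v_y0 t − ½ g t² = 3.45, i.e. 10.70 t² − 14.71 t + 3.45 = 0.
Quadratic formula: t = (14.71 ± √68.737) / 21.4 = (14.71 ± 8.291) / 21.4 → t = 0.3000 s or 1.075 s.
The descending-branch root is 1.075 s.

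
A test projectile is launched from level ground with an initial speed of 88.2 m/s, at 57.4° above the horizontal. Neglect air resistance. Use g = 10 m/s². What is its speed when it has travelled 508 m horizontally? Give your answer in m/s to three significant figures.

Components: vₓ = 88.20 cos 57.4° = 47.52 m/s, v_y0 = 88.20 sin 57.4° = 74.30 m/s.
At x = 508 m, t = x/vₓ = 508/47.52 = 10.69 s.
Vertical velocity there: v_y = v_y0 − g t = 74.30 − 10.0 × 10.69 = −32.60 m/s.
Speed: √(vₓ² + v_y²) = √(47.52² + 32.60²) = 57.63 m/s.

57.6 m/s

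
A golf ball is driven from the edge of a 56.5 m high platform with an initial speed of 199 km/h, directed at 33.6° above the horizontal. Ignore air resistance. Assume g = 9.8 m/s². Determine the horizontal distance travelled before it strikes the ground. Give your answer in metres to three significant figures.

356 m

Convert: 199 km/h = 199/3.6 = 55.28 m/s.
Resolve: vₓ = 55.28 cos 33.6° = 46.04 m/s and v_y0 = 55.28 sin 33.6° = 30.59 m/s.
Vertical motion (up positive, ground at y = 0): 4.900 t² − (30.59) t − 56.5 = 0, so t = (30.59 + √(30.59² + 2·9.80·56.5)) / 9.80 = (30.59 + 45.20) / 9.80 = 7.734 s.
Horizontal distance: R = vₓ t = 46.04 × 7.734 = 356.1 m.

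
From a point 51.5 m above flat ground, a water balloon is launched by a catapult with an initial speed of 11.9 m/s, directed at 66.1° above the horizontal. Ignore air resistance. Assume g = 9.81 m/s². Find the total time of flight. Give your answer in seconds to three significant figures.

Resolve: vₓ = 11.90 cos 66.1° = 4.821 m/s and v_y0 = 11.90 sin 66.1° = 10.88 m/s.
The projectile lands when y = 51.5 + (10.88) t − ½·9.81·t² = 0. Positive root: t = (10.88 + √(10.88² + 2·9.81·51.5)) / 9.81 = (10.88 + 33.60) / 9.81 = 4.534 s.

4.53 s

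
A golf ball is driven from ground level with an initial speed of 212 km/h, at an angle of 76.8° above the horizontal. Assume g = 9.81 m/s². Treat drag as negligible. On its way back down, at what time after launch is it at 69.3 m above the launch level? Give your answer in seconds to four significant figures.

10.32 s

Convert: 212 km/h = 212/3.6 = 58.89 m/s.
Components: vₓ = 58.89 cos 76.8° = 13.45 m/s, v_y0 = 58.89 sin 76.8° = 57.33 m/s.
Height y(t) = 57.33 t − 4.905 t² = 69.3 gives 4.905 t² − 57.33 t + 69.3 = 0.
t = [57.33 ± √(57.33² − 2·9.81·69.3)] / 9.81 = (57.33 ± 43.90) / 9.81, so t = 1.369 s or t = 10.32 s.
The descending-branch root is 10.32 s.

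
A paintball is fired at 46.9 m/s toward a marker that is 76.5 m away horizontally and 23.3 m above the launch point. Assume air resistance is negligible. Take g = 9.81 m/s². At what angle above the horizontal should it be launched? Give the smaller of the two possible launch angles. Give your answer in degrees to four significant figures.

Trajectory: y = x tanθ − g x² (1 + tan²θ)/(2v₀²). With x = 76.5, y = 23.3, v₀ = 46.9, g = 9.81:
13.05 tan²θ − 76.5 tanθ + (36.35) = 0.
tanθ = [76.5 ± √(76.5² − 4 × 13.05 × (36.35))] / (2 × 13.05) = (76.5 ± 62.89) / 26.10, giving tanθ = 0.5216 or 5.340.
θ = 27.55° or 79.39°; the smaller is 27.55°.

27.55°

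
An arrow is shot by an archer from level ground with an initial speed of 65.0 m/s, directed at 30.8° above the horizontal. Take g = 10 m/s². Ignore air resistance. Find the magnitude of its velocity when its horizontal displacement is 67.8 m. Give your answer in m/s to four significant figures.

Components: vₓ = 65.00 cos 30.8° = 55.83 m/s, v_y0 = 65.00 sin 30.8° = 33.28 m/s.
x = vₓ t ⇒ t = 67.8/55.83 = 1.214 s.
Vertical velocity there: v_y = v_y0 − g t = 33.28 − 10.0 × 1.214 = 21.14 m/s.
Speed: √(vₓ² + v_y²) = √(55.83² + 21.14²) = 59.70 m/s.

59.70 m/s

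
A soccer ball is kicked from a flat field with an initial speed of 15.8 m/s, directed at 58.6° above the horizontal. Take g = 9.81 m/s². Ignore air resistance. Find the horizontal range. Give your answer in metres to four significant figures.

Resolve: vₓ = 15.80 cos 58.6° = 8.232 m/s and v_y0 = 15.80 sin 58.6° = 13.49 m/s.
Time aloft: T = 2 v_y0 / g = 2 × 13.49 / 9.81 = 2.749 s.
Range: R = vₓ T = 8.232 × 2.749 = 22.63 m.

22.63 m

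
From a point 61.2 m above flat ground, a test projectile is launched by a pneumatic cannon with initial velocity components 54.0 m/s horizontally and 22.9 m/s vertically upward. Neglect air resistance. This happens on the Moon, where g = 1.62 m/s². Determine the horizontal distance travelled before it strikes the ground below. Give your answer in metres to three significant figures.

1660 m

With up positive and y = 0 at the ground: y(t) = 61.2 + (22.90) t − 0.8100 t². Setting y = 0 and taking the positive root: t = [22.90 + √(22.90² + 2·1.62·61.2)] / 1.62 = (22.90 + 26.88) / 1.62 = 30.73 s.
Horizontal distance: R = vₓ t = 54.00 × 30.73 = 1659 m.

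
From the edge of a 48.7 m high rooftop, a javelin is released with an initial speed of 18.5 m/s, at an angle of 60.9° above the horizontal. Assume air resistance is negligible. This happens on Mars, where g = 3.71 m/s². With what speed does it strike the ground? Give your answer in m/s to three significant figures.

vₓ = 18.50 cos 60.9° = 8.997 m/s; v_y0 = 18.50 sin 60.9° = 16.16 m/s.
The projectile lands when y = 48.7 + (16.16) t − ½·3.71·t² = 0. Positive root: t = (16.16 + √(16.16² + 2·3.71·48.7)) / 3.71 = (16.16 + 24.95) / 3.71 = 11.08 s.
Vertical velocity at impact: v_y = v_y0 − g t = 16.16 − 3.71 × 11.08 = −24.95 m/s.
Speed: |v| = √(vₓ² + v_y²) = √(8.997² + 24.95²) = 26.53 m/s.

26.5 m/s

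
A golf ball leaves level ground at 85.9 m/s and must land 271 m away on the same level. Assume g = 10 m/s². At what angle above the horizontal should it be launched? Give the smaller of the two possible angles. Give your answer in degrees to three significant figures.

From R = (v₀²/g) sin 2θ: sin 2θ = 10.0 × 271 / 7378.8 = 0.3673.
2θ = 21.55° or 180° − 21.55° = 158.5°, so θ = 10.77° or 79.23°.
The smaller angle is 10.77°.

10.8°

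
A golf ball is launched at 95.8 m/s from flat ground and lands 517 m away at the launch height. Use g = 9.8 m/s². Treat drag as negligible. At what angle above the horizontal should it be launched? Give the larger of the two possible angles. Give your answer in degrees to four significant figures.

73.25°

Level-ground range R = v₀² sin(2θ)/g ⇒ sin(2θ) = gR/v₀² = 9.80 × 517 / 95.8² = 0.5521.
2θ = 33.51° or 180° − 33.51° = 146.5°, so θ = 16.75° or 73.25°.
The larger angle is 73.25°.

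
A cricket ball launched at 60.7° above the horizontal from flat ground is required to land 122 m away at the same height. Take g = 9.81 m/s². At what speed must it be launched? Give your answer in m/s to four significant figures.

Level-ground range: R = v₀² sin(2θ)/g, so v₀ = √(gR / sin 2θ).
v₀ = √(9.81 × 122 / sin 121.4°) = √(1197 / 0.8536) = √1402.2 = 37.45 m/s.

37.45 m/s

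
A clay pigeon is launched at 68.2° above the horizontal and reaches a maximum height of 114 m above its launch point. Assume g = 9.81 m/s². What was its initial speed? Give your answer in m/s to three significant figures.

50.9 m/s

At the peak v_y = 0, so v_y0 = √(2gH) = √(2 × 9.81 × 114) = 47.29 m/s.
v_y0 = v₀ sin θ ⇒ v₀ = 47.29 / sin 68.2° = 50.94 m/s.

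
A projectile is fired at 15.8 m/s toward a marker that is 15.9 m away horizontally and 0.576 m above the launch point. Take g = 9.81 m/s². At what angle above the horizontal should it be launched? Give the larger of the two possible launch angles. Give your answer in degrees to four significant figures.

70.36°

Trajectory: y = x tanθ − g x² (1 + tan²θ)/(2v₀²). With x = 15.9, y = 0.576, v₀ = 15.8, g = 9.81:
4.967 tan²θ − 15.9 tanθ + (5.543) = 0.
tanθ = [15.9 ± √(15.9² − 4 × 4.967 × (5.543))] / (2 × 4.967) = (15.9 ± 11.94) / 9.935, giving tanθ = 0.3982 or 2.803.
θ = 21.71° or 70.36°; the larger is 70.36°.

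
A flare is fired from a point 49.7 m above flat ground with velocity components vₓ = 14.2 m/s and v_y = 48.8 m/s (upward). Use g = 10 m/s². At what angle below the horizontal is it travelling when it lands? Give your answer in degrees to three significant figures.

76.3°

With up positive and y = 0 at the ground: y(t) = 49.7 + (48.80) t − 5.000 t². Setting y = 0 and taking the positive root: t = [48.80 + √(48.80² + 2·10.0·49.7)] / 10.0 = (48.80 + 58.10) / 10.0 = 10.69 s.
At impact: v_y = v_y0 − g t = −58.10 m/s; vₓ = 14.20 m/s.
Angle below horizontal: arctan(|v_y|/vₓ) = arctan(58.10/14.20) = 76.27°.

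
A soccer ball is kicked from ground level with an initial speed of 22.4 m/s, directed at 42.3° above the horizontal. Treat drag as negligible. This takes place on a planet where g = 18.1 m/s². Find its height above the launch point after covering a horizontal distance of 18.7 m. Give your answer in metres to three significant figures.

5.49 m

Resolve: vₓ = 22.40 cos 42.3° = 16.57 m/s and v_y0 = 22.40 sin 42.3° = 15.08 m/s.
Time to reach x = 18.7 m: t = x/vₓ = 18.7/16.57 = 1.129 s.
Height: y = v_y0 t − ½ g t² = 15.08 × 1.129 − 9.050 × 1.129² = 17.02 − 11.53 = 5.486 m.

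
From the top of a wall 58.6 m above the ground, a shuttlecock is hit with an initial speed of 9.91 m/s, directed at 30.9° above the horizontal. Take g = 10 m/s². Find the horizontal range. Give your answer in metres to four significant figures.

vₓ = 9.910 cos 30.9° = 8.503 m/s; v_y0 = 9.910 sin 30.9° = 5.089 m/s.
The projectile lands when y = 58.6 + (5.089) t − ½·10.0·t² = 0. Positive root: t = (5.089 + √(5.089² + 2·10.0·58.6)) / 10.0 = (5.089 + 34.61) / 10.0 = 3.970 s.
Horizontal distance: R = vₓ t = 8.503 × 3.970 = 33.76 m.

33.76 m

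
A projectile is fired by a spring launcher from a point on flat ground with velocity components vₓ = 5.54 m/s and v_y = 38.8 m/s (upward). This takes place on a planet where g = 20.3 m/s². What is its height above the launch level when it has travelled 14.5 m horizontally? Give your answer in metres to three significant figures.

Time to reach x = 14.5 m: t = x/vₓ = 14.5/5.540 = 2.617 s.
Height: y = v_y0 t − ½ g t² = 38.80 × 2.617 − 10.15 × 2.617² = 101.6 − 69.53 = 32.02 m.

32.0 m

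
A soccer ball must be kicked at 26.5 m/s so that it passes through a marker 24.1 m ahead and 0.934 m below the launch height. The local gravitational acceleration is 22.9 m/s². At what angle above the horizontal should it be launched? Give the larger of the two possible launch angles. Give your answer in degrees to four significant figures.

64.74°

Trajectory: y = x tanθ − g x² (1 + tan²θ)/(2v₀²). With x = 24.1, y = −0.934, v₀ = 26.5, g = 22.9:
9.470 tan²θ − 24.1 tanθ + (8.536) = 0.
tanθ = [24.1 ± √(24.1² − 4 × 9.470 × (8.536))] / (2 × 9.470) = (24.1 ± 16.05) / 18.94, giving tanθ = 0.4252 or 2.120.
θ = 23.04° or 64.74°; the larger is 64.74°.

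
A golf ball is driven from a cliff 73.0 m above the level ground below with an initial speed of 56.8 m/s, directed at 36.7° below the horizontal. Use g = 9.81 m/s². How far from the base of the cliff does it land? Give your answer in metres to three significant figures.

78.4 m

Resolve: vₓ = 56.80 cos 36.7° = 45.54 m/s and v_y0 = −33.95 m/s (downward).
With up positive and y = 0 at the ground: y(t) = 73.0 + (−33.95) t − 4.905 t². Setting y = 0 and taking the positive root: t = [−33.95 + √(33.95² + 2·9.81·73.0)] / 9.81 = (−33.95 + 50.84) / 9.81 = 1.722 s.
Horizontal distance: R = vₓ t = 45.54 × 1.722 = 78.42 m.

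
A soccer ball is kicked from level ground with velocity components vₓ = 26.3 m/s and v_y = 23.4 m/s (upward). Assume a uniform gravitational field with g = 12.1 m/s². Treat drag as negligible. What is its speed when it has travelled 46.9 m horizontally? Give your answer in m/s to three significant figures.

x = vₓ t ⇒ t = 46.9/26.30 = 1.783 s.
Vertical velocity there: v_y = v_y0 − g t = 23.40 − 12.1 × 1.783 = 1.822 m/s.
Speed: √(vₓ² + v_y²) = √(26.30² + 1.822²) = 26.36 m/s.

26.4 m/s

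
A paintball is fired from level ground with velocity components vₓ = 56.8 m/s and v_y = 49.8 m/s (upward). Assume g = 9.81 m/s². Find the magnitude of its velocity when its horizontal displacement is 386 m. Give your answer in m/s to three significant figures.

Time to reach x = 386 m: t = x/vₓ = 386/56.80 = 6.796 s.
Vertical velocity there: v_y = v_y0 − g t = 49.80 − 9.81 × 6.796 = −16.87 m/s.
Speed: √(vₓ² + v_y²) = √(56.80² + 16.87²) = 59.25 m/s.

59.3 m/s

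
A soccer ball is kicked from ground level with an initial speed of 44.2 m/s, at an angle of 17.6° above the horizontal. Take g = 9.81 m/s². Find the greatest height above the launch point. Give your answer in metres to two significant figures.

9.1 m

Resolve: vₓ = 44.20 cos 17.6° = 42.13 m/s and v_y0 = 44.20 sin 17.6° = 13.36 m/s.
Maximum height: H = v_y0² / (2g) = 13.36² / (2 × 9.81) = 9.104 m.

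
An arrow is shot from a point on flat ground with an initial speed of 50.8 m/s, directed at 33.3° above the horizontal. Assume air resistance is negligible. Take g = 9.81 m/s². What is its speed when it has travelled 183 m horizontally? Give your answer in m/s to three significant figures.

44.8 m/s

Resolve: vₓ = 50.80 cos 33.3° = 42.46 m/s and v_y0 = 50.80 sin 33.3° = 27.89 m/s.
x = vₓ t ⇒ t = 183/42.46 = 4.310 s.
Vertical velocity there: v_y = v_y0 − g t = 27.89 − 9.81 × 4.310 = −14.39 m/s.
Speed: √(vₓ² + v_y²) = √(42.46² + 14.39²) = 44.83 m/s.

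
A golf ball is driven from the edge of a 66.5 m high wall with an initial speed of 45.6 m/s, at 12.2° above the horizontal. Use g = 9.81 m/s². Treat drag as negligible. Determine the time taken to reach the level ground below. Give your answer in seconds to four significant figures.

Components: vₓ = 45.60 cos 12.2° = 44.57 m/s, v_y0 = 45.60 sin 12.2° = 9.636 m/s.
Vertical motion (up positive, ground at y = 0): 4.905 t² − (9.636) t − 66.5 = 0, so t = (9.636 + √(9.636² + 2·9.81·66.5)) / 9.81 = (9.636 + 37.38) / 9.81 = 4.793 s.

4.793 s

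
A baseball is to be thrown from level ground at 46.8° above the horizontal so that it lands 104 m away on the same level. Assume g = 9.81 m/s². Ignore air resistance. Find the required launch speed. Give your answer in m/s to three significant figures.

Level-ground range: R = v₀² sin(2θ)/g, so v₀ = √(gR / sin 2θ).
v₀ = √(9.81 × 104 / sin 93.60°) = √(1020 / 0.9980) = √1022.3 = 31.97 m/s.

32.0 m/s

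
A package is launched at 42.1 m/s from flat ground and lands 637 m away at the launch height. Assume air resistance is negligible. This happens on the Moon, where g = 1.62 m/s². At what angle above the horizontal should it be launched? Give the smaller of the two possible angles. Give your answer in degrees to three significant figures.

R = v₀² sin 2θ / g gives sin 2θ = gR/v₀² = 1.62·637/42.1² = 0.5822.
2θ = 35.61° or 180° − 35.61° = 144.4°, so θ = 17.80° or 72.20°.
The smaller angle is 17.80°.

17.8°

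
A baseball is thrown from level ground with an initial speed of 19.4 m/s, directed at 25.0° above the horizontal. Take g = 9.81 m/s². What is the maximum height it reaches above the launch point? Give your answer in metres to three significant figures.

Horizontal component vₓ = 19.40 cos 25.0° = 17.58 m/s; vertical v_y0 = 19.40 sin 25.0° = 8.199 m/s.
At the apex v_y = 0, so H = v_y0²/(2g) = 8.199²/19.62 = 3.426 m.

3.43 m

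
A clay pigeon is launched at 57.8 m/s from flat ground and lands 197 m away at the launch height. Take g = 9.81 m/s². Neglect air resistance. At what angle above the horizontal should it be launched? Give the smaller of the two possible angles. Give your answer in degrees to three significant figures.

R = v₀² sin 2θ / g gives sin 2θ = gR/v₀² = 9.81·197/57.8² = 0.5785.
2θ = 35.34° or 180° − 35.34° = 144.7°, so θ = 17.67° or 72.33°.
The smaller angle is 17.67°.

17.7°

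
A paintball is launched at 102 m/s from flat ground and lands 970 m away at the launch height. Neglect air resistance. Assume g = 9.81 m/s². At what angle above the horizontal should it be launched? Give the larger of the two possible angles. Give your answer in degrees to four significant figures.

R = v₀² sin 2θ / g gives sin 2θ = gR/v₀² = 9.81·970/102² = 0.9146.
2θ = 66.15° or 180° − 66.15° = 113.8°, so θ = 33.08° or 56.92°.
The larger angle is 56.92°.

56.92°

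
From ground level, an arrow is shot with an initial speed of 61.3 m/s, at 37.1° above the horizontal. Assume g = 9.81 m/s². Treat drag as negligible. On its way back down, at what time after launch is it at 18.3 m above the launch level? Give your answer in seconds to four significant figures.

Resolve: vₓ = 61.30 cos 37.1° = 48.89 m/s and v_y0 = 61.30 sin 37.1° = 36.98 m/s.
Require v_y0 t − ½ g t² = 18.3, i.e. 4.905 t² − 36.98 t + 18.3 = 0.
Quadratic formula: t = (36.98 ± √1008.2) / 9.81 = (36.98 ± 31.75) / 9.81 → t = 0.5325 s or 7.006 s.
The descending-branch root is 7.006 s.

7.006 s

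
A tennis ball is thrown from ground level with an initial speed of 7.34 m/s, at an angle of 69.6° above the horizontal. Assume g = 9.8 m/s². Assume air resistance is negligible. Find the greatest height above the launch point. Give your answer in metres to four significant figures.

Components: vₓ = 7.340 cos 69.6° = 2.559 m/s, v_y0 = 7.340 sin 69.6° = 6.880 m/s.
Peak height H = v_y0² / (2g) = 47.330 / 19.60 = 2.415 m.

2.415 m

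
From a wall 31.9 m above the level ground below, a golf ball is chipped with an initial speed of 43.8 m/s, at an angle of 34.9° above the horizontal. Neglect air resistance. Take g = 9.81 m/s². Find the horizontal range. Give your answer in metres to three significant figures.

221 m

vₓ = 43.80 cos 34.9° = 35.92 m/s; v_y0 = 43.80 sin 34.9° = 25.06 m/s.
The projectile lands when y = 31.9 + (25.06) t − ½·9.81·t² = 0. Positive root: t = (25.06 + √(25.06² + 2·9.81·31.9)) / 9.81 = (25.06 + 35.41) / 9.81 = 6.164 s.
Horizontal distance: R = vₓ t = 35.92 × 6.164 = 221.4 m.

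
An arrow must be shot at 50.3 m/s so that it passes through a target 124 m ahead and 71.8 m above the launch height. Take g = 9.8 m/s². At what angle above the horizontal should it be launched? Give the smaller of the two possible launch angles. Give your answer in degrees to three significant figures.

48.3°

Trajectory: y = x tanθ − g x² (1 + tan²θ)/(2v₀²). With x = 124, y = 71.8, v₀ = 50.3, g = 9.80:
29.78 tan²θ − 124 tanθ + (101.6) = 0.
tanθ = [124 ± √(124² − 4 × 29.78 × (101.6))] / (2 × 29.78) = (124 ± 57.24) / 59.56, giving tanθ = 1.121 or 3.043.
θ = 48.26° or 71.81°; the smaller is 48.26°.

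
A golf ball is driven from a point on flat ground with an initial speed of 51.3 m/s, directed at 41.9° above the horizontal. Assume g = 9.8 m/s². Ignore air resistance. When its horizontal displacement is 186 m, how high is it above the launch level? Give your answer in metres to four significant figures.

50.62 m

Resolve: vₓ = 51.30 cos 41.9° = 38.18 m/s and v_y0 = 51.30 sin 41.9° = 34.26 m/s.
At x = 186 m, t = x/vₓ = 186/38.18 = 4.871 s.
Height: y = v_y0 t − ½ g t² = 34.26 × 4.871 − 4.900 × 4.871² = 166.9 − 116.3 = 50.62 m.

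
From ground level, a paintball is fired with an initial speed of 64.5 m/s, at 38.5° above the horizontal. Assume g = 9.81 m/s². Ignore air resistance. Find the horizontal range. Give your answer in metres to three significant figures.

Resolve: vₓ = 64.50 cos 38.5° = 50.48 m/s and v_y0 = 64.50 sin 38.5° = 40.15 m/s.
Time aloft: T = 2 v_y0 / g = 2 × 40.15 / 9.81 = 8.186 s.
Range: R = vₓ T = 50.48 × 8.186 = 413.2 m.

413 m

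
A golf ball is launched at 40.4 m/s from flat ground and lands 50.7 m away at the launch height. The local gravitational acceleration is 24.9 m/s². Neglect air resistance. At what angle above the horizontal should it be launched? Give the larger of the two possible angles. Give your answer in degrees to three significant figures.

R = v₀² sin 2θ / g gives sin 2θ = gR/v₀² = 24.9·50.7/40.4² = 0.7735.
2θ = 50.67° or 180° − 50.67° = 129.3°, so θ = 25.33° or 64.67°.
The larger angle is 64.67°.

64.7°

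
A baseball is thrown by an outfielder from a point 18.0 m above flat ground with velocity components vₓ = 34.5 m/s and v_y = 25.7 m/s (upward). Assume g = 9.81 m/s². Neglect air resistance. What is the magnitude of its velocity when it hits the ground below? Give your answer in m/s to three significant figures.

With up positive and y = 0 at the ground: y(t) = 18.0 + (25.70) t − 4.905 t². Setting y = 0 and taking the positive root: t = [25.70 + √(25.70² + 2·9.81·18.0)] / 9.81 = (25.70 + 31.84) / 9.81 = 5.865 s.
Vertical velocity at impact: v_y = v_y0 − g t = 25.70 − 9.81 × 5.865 = −31.84 m/s.
Speed: |v| = √(vₓ² + v_y²) = √(34.50² + 31.84²) = 46.95 m/s.

46.9 m/s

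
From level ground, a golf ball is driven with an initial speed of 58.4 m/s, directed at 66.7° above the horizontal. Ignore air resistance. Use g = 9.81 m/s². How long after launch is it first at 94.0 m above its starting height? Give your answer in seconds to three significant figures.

Horizontal component vₓ = 58.40 cos 66.7° = 23.10 m/s; vertical v_y0 = 58.40 sin 66.7° = 53.64 m/s.
Height y(t) = 53.64 t − 4.905 t² = 94.0 gives 4.905 t² − 53.64 t + 94.0 = 0.
Quadratic formula: t = (53.64 ± √1032.7) / 9.81 = (53.64 ± 32.14) / 9.81 → t = 2.192 s or 8.743 s.
The first (ascending) time is 2.192 s.

2.19 s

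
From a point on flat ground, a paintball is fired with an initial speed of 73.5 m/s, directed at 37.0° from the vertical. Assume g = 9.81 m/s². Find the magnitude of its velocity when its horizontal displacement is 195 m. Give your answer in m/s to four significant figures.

46.85 m/s

vₓ = 73.50 sin 37.0° = 44.23 m/s; v_y0 = 73.50 cos 37.0° = 58.70 m/s.
Time to reach x = 195 m: t = x/vₓ = 195/44.23 = 4.408 s.
Vertical velocity there: v_y = v_y0 − g t = 58.70 − 9.81 × 4.408 = 15.45 m/s.
Speed: √(vₓ² + v_y²) = √(44.23² + 15.45²) = 46.85 m/s.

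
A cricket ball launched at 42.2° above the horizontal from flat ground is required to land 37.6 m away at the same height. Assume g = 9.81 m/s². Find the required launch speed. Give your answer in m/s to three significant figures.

From R = (v₀² / g) sin 2θ: v₀ = √(gR / sin 2θ).
v₀ = √(9.81 × 37.6 / sin 84.40°) = √(368.9 / 0.9952) = √370.62 = 19.25 m/s.

19.3 m/s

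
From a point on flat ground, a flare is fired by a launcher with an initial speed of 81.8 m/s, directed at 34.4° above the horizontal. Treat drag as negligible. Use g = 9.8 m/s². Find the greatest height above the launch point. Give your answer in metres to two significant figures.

110 m

Horizontal component vₓ = 81.80 cos 34.4° = 67.49 m/s; vertical v_y0 = 81.80 sin 34.4° = 46.21 m/s.
Maximum height: H = v_y0² / (2g) = 46.21² / (2 × 9.80) = 109.0 m.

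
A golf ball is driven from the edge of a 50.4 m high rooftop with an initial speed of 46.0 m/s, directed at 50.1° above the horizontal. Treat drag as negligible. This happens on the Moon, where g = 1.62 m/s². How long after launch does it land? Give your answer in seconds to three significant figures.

45.0 s

Horizontal component vₓ = 46.00 cos 50.1° = 29.51 m/s; vertical v_y0 = 46.00 sin 50.1° = 35.29 m/s.
Vertical motion (up positive, ground at y = 0): 0.8100 t² − (35.29) t − 50.4 = 0, so t = (35.29 + √(35.29² + 2·1.62·50.4)) / 1.62 = (35.29 + 37.53) / 1.62 = 44.95 s.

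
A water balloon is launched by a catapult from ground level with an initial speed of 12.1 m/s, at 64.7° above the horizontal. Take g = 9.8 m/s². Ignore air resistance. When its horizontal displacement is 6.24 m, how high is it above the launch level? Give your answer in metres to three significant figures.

6.07 m

Horizontal component vₓ = 12.10 cos 64.7° = 5.171 m/s; vertical v_y0 = 12.10 sin 64.7° = 10.94 m/s.
At x = 6.24 m, t = x/vₓ = 6.24/5.171 = 1.207 s.
Height: y = v_y0 t − ½ g t² = 10.94 × 1.207 − 4.900 × 1.207² = 13.20 − 7.135 = 6.066 m.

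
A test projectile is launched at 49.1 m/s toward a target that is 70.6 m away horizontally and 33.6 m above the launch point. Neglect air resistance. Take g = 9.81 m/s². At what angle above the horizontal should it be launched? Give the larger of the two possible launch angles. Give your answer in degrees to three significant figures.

80.9°

Trajectory: y = x tanθ − g x² (1 + tan²θ)/(2v₀²). With x = 70.6, y = 33.6, v₀ = 49.1, g = 9.81:
10.14 tan²θ − 70.6 tanθ + (43.74) = 0.
tanθ = [70.6 ± √(70.6² − 4 × 10.14 × (43.74))] / (2 × 10.14) = (70.6 ± 56.66) / 20.28, giving tanθ = 0.6874 or 6.274.
θ = 34.51° or 80.94°; the larger is 80.94°.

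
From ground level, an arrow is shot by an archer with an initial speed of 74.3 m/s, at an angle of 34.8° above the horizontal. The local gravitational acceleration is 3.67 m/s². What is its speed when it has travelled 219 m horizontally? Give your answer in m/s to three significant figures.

Components: vₓ = 74.30 cos 34.8° = 61.01 m/s, v_y0 = 74.30 sin 34.8° = 42.40 m/s.
x = vₓ t ⇒ t = 219/61.01 = 3.589 s.
Vertical velocity there: v_y = v_y0 − g t = 42.40 − 3.67 × 3.589 = 29.23 m/s.
Speed: √(vₓ² + v_y²) = √(61.01² + 29.23²) = 67.65 m/s.

67.7 m/s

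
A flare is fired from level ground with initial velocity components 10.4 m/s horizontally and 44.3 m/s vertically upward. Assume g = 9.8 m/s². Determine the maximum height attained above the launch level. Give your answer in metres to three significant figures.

100 m

At the apex v_y = 0, so H = v_y0²/(2g) = 44.30²/19.60 = 100.1 m.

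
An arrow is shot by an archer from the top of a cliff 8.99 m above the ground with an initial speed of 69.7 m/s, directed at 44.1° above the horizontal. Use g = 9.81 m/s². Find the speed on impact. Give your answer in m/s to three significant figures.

71.0 m/s

Horizontal component vₓ = 69.70 cos 44.1° = 50.05 m/s; vertical v_y0 = 69.70 sin 44.1° = 48.51 m/s.
The projectile lands when y = 8.99 + (48.51) t − ½·9.81·t² = 0. Positive root: t = (48.51 + √(48.51² + 2·9.81·8.99)) / 9.81 = (48.51 + 50.29) / 9.81 = 10.07 s.
Vertical velocity at impact: v_y = v_y0 − g t = 48.51 − 9.81 × 10.07 = −50.29 m/s.
Speed: |v| = √(vₓ² + v_y²) = √(50.05² + 50.29²) = 70.95 m/s.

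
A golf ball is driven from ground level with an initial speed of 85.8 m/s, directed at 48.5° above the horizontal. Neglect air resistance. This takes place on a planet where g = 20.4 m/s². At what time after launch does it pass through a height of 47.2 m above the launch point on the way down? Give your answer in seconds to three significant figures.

vₓ = 85.80 cos 48.5° = 56.85 m/s; v_y0 = 85.80 sin 48.5° = 64.26 m/s.
Height y(t) = 64.26 t − 10.20 t² = 47.2 gives 10.20 t² − 64.26 t + 47.2 = 0.
t = [64.26 ± √(64.26² − 2·20.4·47.2)] / 20.4 = (64.26 ± 46.94) / 20.4, so t = 0.8489 s or t = 5.451 s.
The descending-branch root is 5.451 s.

5.45 s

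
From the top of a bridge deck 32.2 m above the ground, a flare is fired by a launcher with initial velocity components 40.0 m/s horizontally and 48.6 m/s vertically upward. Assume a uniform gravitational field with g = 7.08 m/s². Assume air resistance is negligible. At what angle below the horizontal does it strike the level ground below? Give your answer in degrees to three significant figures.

53.0°

Vertical motion (up positive, ground at y = 0): 3.540 t² − (48.60) t − 32.2 = 0, so t = (48.60 + √(48.60² + 2·7.08·32.2)) / 7.08 = (48.60 + 53.08) / 7.08 = 14.36 s.
At impact: v_y = v_y0 − g t = −53.08 m/s; vₓ = 40.00 m/s.
Angle below horizontal: arctan(|v_y|/vₓ) = arctan(53.08/40.00) = 53.00°.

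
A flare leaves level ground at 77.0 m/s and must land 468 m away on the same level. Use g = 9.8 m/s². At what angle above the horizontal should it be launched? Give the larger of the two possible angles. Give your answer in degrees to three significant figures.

From R = (v₀²/g) sin 2θ: sin 2θ = 9.80 × 468 / 5929.0 = 0.7736.
2θ = 50.67° or 180° − 50.67° = 129.3°, so θ = 25.34° or 64.66°.
The larger angle is 64.66°.

64.7°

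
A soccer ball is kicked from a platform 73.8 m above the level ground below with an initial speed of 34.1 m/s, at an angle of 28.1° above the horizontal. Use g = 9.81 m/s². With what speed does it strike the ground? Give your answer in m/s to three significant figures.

Horizontal component vₓ = 34.10 cos 28.1° = 30.08 m/s; vertical v_y0 = 34.10 sin 28.1° = 16.06 m/s.
The projectile lands when y = 73.8 + (16.06) t − ½·9.81·t² = 0. Positive root: t = (16.06 + √(16.06² + 2·9.81·73.8)) / 9.81 = (16.06 + 41.30) / 9.81 = 5.848 s.
Vertical velocity at impact: v_y = v_y0 − g t = 16.06 − 9.81 × 5.848 = −41.30 m/s.
Speed: |v| = √(vₓ² + v_y²) = √(30.08² + 41.30²) = 51.10 m/s.

51.1 m/s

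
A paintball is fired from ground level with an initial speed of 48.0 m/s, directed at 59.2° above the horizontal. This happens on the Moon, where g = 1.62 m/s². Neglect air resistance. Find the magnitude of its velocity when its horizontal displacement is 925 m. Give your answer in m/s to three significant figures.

31.5 m/s

vₓ = 48.00 cos 59.2° = 24.58 m/s; v_y0 = 48.00 sin 59.2° = 41.23 m/s.
Time to reach x = 925 m: t = x/vₓ = 925/24.58 = 37.64 s.
Vertical velocity there: v_y = v_y0 − g t = 41.23 − 1.62 × 37.64 = −19.74 m/s.
Speed: √(vₓ² + v_y²) = √(24.58² + 19.74²) = 31.52 m/s.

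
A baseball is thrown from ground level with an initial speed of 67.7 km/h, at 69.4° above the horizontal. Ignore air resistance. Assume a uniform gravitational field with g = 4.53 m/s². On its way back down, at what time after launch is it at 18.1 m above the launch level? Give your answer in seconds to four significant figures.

Convert: 67.7 km/h = 67.7/3.6 = 18.81 m/s.
Horizontal component vₓ = 18.81 cos 69.4° = 6.617 m/s; vertical v_y0 = 18.81 sin 69.4° = 17.60 m/s.
Set y = v_y0 t − ½ g t² = 18.1: 2.265 t² − 17.60 t + 18.1 = 0.
Quadratic formula: t = (17.60 ± √145.88) / 4.53 = (17.60 ± 12.08) / 4.53 → t = 1.220 s or 6.552 s.
The descending-branch root is 6.552 s.

6.552 s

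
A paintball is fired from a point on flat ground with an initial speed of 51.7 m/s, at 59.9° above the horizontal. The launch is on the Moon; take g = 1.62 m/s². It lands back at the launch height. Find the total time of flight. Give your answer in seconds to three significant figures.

Components: vₓ = 51.70 cos 59.9° = 25.93 m/s, v_y0 = 51.70 sin 59.9° = 44.73 m/s.
It returns to y = 0 when t = 2 v_y0 / g = 2(44.73)/1.62 = 55.22 s.

55.2 s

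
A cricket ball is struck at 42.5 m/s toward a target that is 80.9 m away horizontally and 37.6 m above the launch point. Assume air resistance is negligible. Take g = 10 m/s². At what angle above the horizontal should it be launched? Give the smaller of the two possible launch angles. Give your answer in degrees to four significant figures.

40.39°

Trajectory: y = x tanθ − g x² (1 + tan²θ)/(2v₀²). With x = 80.9, y = 37.6, v₀ = 42.5, g = 10.0:
18.12 tan²θ − 80.9 tanθ + (55.72) = 0.
tanθ = [80.9 ± √(80.9² − 4 × 18.12 × (55.72))] / (2 × 18.12) = (80.9 ± 50.07) / 36.23, giving tanθ = 0.8508 or 3.615.
θ = 40.39° or 74.54°; the smaller is 40.39°.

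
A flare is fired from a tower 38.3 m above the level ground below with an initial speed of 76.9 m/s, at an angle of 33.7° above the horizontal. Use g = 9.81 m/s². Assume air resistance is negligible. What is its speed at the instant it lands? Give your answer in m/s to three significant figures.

Resolve: vₓ = 76.90 cos 33.7° = 63.98 m/s and v_y0 = 76.90 sin 33.7° = 42.67 m/s.
Vertical motion (up positive, ground at y = 0): 4.905 t² − (42.67) t − 38.3 = 0, so t = (42.67 + √(42.67² + 2·9.81·38.3)) / 9.81 = (42.67 + 50.71) / 9.81 = 9.519 s.
Vertical velocity at impact: v_y = v_y0 − g t = 42.67 − 9.81 × 9.519 = −50.71 m/s.
Speed: |v| = √(vₓ² + v_y²) = √(63.98² + 50.71²) = 81.64 m/s.

81.6 m/s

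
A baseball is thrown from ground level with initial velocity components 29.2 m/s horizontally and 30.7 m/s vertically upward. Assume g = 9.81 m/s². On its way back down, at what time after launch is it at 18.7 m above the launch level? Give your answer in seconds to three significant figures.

5.58 s

Set y = v_y0 t − ½ g t² = 18.7: 4.905 t² − 30.70 t + 18.7 = 0.
Quadratic formula: t = (30.70 ± √575.60) / 9.81 = (30.70 ± 23.99) / 9.81 → t = 0.6838 s or 5.575 s.
The descending-branch root is 5.575 s.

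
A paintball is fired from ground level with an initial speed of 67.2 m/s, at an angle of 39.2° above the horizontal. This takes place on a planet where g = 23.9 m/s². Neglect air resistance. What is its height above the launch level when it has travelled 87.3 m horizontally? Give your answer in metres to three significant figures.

37.6 m

Components: vₓ = 67.20 cos 39.2° = 52.08 m/s, v_y0 = 67.20 sin 39.2° = 42.47 m/s.
Time to reach x = 87.3 m: t = x/vₓ = 87.3/52.08 = 1.676 s.
Height: y = v_y0 t − ½ g t² = 42.47 × 1.676 − 11.95 × 1.676² = 71.20 − 33.58 = 37.62 m.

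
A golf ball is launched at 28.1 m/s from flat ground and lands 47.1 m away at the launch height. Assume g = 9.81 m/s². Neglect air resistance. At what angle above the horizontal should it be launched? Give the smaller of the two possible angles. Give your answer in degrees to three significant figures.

17.9°

From R = (v₀²/g) sin 2θ: sin 2θ = 9.81 × 47.1 / 789.61 = 0.5852.
2θ = 35.81° or 180° − 35.81° = 144.2°, so θ = 17.91° or 72.09°.
The smaller angle is 17.91°.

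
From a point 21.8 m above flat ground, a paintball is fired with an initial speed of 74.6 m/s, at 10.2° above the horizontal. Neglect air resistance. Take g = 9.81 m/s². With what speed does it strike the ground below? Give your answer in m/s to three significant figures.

77.4 m/s

Components: vₓ = 74.60 cos 10.2° = 73.42 m/s, v_y0 = 74.60 sin 10.2° = 13.21 m/s.
The projectile lands when y = 21.8 + (13.21) t − ½·9.81·t² = 0. Positive root: t = (13.21 + √(13.21² + 2·9.81·21.8)) / 9.81 = (13.21 + 24.54) / 9.81 = 3.848 s.
Vertical velocity at impact: v_y = v_y0 − g t = 13.21 − 9.81 × 3.848 = −24.54 m/s.
Speed: |v| = √(vₓ² + v_y²) = √(73.42² + 24.54²) = 77.41 m/s.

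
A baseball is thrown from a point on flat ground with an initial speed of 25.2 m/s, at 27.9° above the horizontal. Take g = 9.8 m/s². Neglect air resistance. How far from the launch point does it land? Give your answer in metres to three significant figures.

53.6 m

Components: vₓ = 25.20 cos 27.9° = 22.27 m/s, v_y0 = 25.20 sin 27.9° = 11.79 m/s.
Flight time T = 2 v_y0 / g = 2.406 s.
Horizontal distance R = vₓ T = 22.27 × 2.406 = 53.59 m.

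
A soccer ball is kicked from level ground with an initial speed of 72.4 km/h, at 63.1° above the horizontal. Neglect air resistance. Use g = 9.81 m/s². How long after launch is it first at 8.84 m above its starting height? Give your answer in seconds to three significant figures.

0.587 s

Convert: 72.4 km/h = 72.4/3.6 = 20.11 m/s.
Components: vₓ = 20.11 cos 63.1° = 9.099 m/s, v_y0 = 20.11 sin 63.1° = 17.94 m/s.
Height y(t) = 17.94 t − 4.905 t² = 8.84 gives 4.905 t² − 17.94 t + 8.84 = 0.
t = [17.94 ± √(17.94² − 2·9.81·8.84)] / 9.81 = (17.94 ± 12.17) / 9.81, so t = 0.5872 s or t = 3.069 s.
The first (ascending) time is 0.5872 s.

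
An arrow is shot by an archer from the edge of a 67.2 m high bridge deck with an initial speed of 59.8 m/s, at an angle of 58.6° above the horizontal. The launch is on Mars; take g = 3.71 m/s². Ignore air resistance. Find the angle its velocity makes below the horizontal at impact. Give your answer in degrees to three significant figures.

Horizontal component vₓ = 59.80 cos 58.6° = 31.16 m/s; vertical v_y0 = 59.80 sin 58.6° = 51.04 m/s.
Vertical motion (up positive, ground at y = 0): 1.855 t² − (51.04) t − 67.2 = 0, so t = (51.04 + √(51.04² + 2·3.71·67.2)) / 3.71 = (51.04 + 55.71) / 3.71 = 28.78 s.
At impact: v_y = v_y0 − g t = −55.71 m/s; vₓ = 31.16 m/s.
Angle below horizontal: arctan(|v_y|/vₓ) = arctan(55.71/31.16) = 60.78°.

60.8°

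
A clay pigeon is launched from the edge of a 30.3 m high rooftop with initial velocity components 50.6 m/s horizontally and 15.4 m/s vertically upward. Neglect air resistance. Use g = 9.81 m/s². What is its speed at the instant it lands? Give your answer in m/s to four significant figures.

58.24 m/s

With up positive and y = 0 at the ground: y(t) = 30.3 + (15.40) t − 4.905 t². Setting y = 0 and taking the positive root: t = [15.40 + √(15.40² + 2·9.81·30.3)] / 9.81 = (15.40 + 28.84) / 9.81 = 4.510 s.
Vertical velocity at impact: v_y = v_y0 − g t = 15.40 − 9.81 × 4.510 = −28.84 m/s.
Speed: |v| = √(vₓ² + v_y²) = √(50.60² + 28.84²) = 58.24 m/s.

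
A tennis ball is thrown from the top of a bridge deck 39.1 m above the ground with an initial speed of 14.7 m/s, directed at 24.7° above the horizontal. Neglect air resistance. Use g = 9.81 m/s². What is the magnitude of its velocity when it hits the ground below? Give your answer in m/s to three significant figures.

Resolve: vₓ = 14.70 cos 24.7° = 13.36 m/s and v_y0 = 14.70 sin 24.7° = 6.143 m/s.
With up positive and y = 0 at the ground: y(t) = 39.1 + (6.143) t − 4.905 t². Setting y = 0 and taking the positive root: t = [6.143 + √(6.143² + 2·9.81·39.1)] / 9.81 = (6.143 + 28.37) / 9.81 = 3.518 s.
Vertical velocity at impact: v_y = v_y0 − g t = 6.143 − 9.81 × 3.518 = −28.37 m/s.
Speed: |v| = √(vₓ² + v_y²) = √(13.36² + 28.37²) = 31.36 m/s.

31.4 m/s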